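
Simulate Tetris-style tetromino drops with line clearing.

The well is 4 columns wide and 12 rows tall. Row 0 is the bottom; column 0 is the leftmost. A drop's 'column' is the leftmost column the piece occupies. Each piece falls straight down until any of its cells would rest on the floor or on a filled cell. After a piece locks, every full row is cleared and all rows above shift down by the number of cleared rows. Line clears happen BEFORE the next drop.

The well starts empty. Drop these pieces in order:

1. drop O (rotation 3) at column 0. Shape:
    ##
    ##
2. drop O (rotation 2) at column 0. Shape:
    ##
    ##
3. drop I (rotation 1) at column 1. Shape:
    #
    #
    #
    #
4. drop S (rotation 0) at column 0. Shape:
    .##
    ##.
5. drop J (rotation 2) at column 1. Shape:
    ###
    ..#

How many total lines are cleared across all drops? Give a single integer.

Answer: 0

Derivation:
Drop 1: O rot3 at col 0 lands with bottom-row=0; cleared 0 line(s) (total 0); column heights now [2 2 0 0], max=2
Drop 2: O rot2 at col 0 lands with bottom-row=2; cleared 0 line(s) (total 0); column heights now [4 4 0 0], max=4
Drop 3: I rot1 at col 1 lands with bottom-row=4; cleared 0 line(s) (total 0); column heights now [4 8 0 0], max=8
Drop 4: S rot0 at col 0 lands with bottom-row=8; cleared 0 line(s) (total 0); column heights now [9 10 10 0], max=10
Drop 5: J rot2 at col 1 lands with bottom-row=9; cleared 0 line(s) (total 0); column heights now [9 11 11 11], max=11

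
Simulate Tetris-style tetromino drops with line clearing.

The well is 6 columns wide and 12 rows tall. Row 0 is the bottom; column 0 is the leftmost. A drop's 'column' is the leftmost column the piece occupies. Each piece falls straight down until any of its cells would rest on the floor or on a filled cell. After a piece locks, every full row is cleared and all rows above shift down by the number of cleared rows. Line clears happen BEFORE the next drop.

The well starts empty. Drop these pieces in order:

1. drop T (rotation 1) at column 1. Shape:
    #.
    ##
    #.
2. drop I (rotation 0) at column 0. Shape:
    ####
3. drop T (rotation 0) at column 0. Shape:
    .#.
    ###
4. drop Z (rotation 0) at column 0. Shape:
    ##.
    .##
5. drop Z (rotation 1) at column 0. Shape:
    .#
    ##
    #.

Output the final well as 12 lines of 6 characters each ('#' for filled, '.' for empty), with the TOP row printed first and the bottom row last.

Answer: ......
.#....
##....
#.....
##....
.##...
.#....
###...
####..
.#....
.##...
.#....

Derivation:
Drop 1: T rot1 at col 1 lands with bottom-row=0; cleared 0 line(s) (total 0); column heights now [0 3 2 0 0 0], max=3
Drop 2: I rot0 at col 0 lands with bottom-row=3; cleared 0 line(s) (total 0); column heights now [4 4 4 4 0 0], max=4
Drop 3: T rot0 at col 0 lands with bottom-row=4; cleared 0 line(s) (total 0); column heights now [5 6 5 4 0 0], max=6
Drop 4: Z rot0 at col 0 lands with bottom-row=6; cleared 0 line(s) (total 0); column heights now [8 8 7 4 0 0], max=8
Drop 5: Z rot1 at col 0 lands with bottom-row=8; cleared 0 line(s) (total 0); column heights now [10 11 7 4 0 0], max=11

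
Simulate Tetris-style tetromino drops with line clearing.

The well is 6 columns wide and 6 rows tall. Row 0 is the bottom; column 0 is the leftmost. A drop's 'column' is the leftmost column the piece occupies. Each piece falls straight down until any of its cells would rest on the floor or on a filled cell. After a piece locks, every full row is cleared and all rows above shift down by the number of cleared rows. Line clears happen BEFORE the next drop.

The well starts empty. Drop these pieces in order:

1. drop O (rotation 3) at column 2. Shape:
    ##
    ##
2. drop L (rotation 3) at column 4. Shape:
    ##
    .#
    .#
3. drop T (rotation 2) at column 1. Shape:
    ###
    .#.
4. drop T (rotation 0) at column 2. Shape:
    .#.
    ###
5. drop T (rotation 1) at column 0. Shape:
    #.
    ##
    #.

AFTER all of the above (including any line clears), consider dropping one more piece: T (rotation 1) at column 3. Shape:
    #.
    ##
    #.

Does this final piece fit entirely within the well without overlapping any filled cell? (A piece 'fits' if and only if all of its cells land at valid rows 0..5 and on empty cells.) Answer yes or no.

Answer: no

Derivation:
Drop 1: O rot3 at col 2 lands with bottom-row=0; cleared 0 line(s) (total 0); column heights now [0 0 2 2 0 0], max=2
Drop 2: L rot3 at col 4 lands with bottom-row=0; cleared 0 line(s) (total 0); column heights now [0 0 2 2 3 3], max=3
Drop 3: T rot2 at col 1 lands with bottom-row=2; cleared 0 line(s) (total 0); column heights now [0 4 4 4 3 3], max=4
Drop 4: T rot0 at col 2 lands with bottom-row=4; cleared 0 line(s) (total 0); column heights now [0 4 5 6 5 3], max=6
Drop 5: T rot1 at col 0 lands with bottom-row=3; cleared 0 line(s) (total 0); column heights now [6 5 5 6 5 3], max=6
Test piece T rot1 at col 3 (width 2): heights before test = [6 5 5 6 5 3]; fits = False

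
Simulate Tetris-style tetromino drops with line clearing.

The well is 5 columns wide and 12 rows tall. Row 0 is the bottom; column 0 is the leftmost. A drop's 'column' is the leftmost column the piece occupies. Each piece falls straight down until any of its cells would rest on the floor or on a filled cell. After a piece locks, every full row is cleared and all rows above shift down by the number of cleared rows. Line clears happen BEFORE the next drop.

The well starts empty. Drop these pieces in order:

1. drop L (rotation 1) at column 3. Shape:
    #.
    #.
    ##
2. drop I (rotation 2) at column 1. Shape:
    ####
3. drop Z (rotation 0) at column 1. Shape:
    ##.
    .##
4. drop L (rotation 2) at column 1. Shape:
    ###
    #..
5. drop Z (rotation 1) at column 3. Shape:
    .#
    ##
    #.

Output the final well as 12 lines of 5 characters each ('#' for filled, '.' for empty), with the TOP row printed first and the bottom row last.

Answer: .....
....#
...##
...#.
.###.
.#...
.##..
..##.
.####
...#.
...#.
...##

Derivation:
Drop 1: L rot1 at col 3 lands with bottom-row=0; cleared 0 line(s) (total 0); column heights now [0 0 0 3 1], max=3
Drop 2: I rot2 at col 1 lands with bottom-row=3; cleared 0 line(s) (total 0); column heights now [0 4 4 4 4], max=4
Drop 3: Z rot0 at col 1 lands with bottom-row=4; cleared 0 line(s) (total 0); column heights now [0 6 6 5 4], max=6
Drop 4: L rot2 at col 1 lands with bottom-row=6; cleared 0 line(s) (total 0); column heights now [0 8 8 8 4], max=8
Drop 5: Z rot1 at col 3 lands with bottom-row=8; cleared 0 line(s) (total 0); column heights now [0 8 8 10 11], max=11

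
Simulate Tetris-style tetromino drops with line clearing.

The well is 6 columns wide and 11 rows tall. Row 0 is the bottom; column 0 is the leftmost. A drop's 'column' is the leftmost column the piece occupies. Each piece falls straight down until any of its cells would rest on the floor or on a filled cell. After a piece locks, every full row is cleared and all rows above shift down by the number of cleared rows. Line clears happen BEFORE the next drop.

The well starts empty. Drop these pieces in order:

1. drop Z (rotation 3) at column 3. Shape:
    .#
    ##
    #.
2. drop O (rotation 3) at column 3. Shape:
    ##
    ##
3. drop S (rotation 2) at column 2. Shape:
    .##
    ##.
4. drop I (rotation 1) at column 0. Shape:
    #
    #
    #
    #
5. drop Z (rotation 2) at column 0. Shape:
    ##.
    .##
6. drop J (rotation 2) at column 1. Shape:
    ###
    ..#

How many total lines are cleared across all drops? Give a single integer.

Answer: 0

Derivation:
Drop 1: Z rot3 at col 3 lands with bottom-row=0; cleared 0 line(s) (total 0); column heights now [0 0 0 2 3 0], max=3
Drop 2: O rot3 at col 3 lands with bottom-row=3; cleared 0 line(s) (total 0); column heights now [0 0 0 5 5 0], max=5
Drop 3: S rot2 at col 2 lands with bottom-row=5; cleared 0 line(s) (total 0); column heights now [0 0 6 7 7 0], max=7
Drop 4: I rot1 at col 0 lands with bottom-row=0; cleared 0 line(s) (total 0); column heights now [4 0 6 7 7 0], max=7
Drop 5: Z rot2 at col 0 lands with bottom-row=6; cleared 0 line(s) (total 0); column heights now [8 8 7 7 7 0], max=8
Drop 6: J rot2 at col 1 lands with bottom-row=7; cleared 0 line(s) (total 0); column heights now [8 9 9 9 7 0], max=9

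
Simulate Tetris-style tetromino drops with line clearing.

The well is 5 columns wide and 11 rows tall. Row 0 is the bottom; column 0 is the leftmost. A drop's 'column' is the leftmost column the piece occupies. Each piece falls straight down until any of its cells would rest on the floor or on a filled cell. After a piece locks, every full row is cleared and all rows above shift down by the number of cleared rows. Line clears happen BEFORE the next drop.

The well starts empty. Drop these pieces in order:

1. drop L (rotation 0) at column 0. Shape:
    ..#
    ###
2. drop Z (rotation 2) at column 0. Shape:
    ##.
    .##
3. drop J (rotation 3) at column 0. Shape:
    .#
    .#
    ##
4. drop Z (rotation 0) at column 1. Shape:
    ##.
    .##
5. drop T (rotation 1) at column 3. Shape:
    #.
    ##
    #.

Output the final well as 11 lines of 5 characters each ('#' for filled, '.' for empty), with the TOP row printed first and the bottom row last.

Answer: .....
...#.
...##
.###.
.###.
.#...
##...
##...
.##..
..#..
###..

Derivation:
Drop 1: L rot0 at col 0 lands with bottom-row=0; cleared 0 line(s) (total 0); column heights now [1 1 2 0 0], max=2
Drop 2: Z rot2 at col 0 lands with bottom-row=2; cleared 0 line(s) (total 0); column heights now [4 4 3 0 0], max=4
Drop 3: J rot3 at col 0 lands with bottom-row=4; cleared 0 line(s) (total 0); column heights now [5 7 3 0 0], max=7
Drop 4: Z rot0 at col 1 lands with bottom-row=6; cleared 0 line(s) (total 0); column heights now [5 8 8 7 0], max=8
Drop 5: T rot1 at col 3 lands with bottom-row=7; cleared 0 line(s) (total 0); column heights now [5 8 8 10 9], max=10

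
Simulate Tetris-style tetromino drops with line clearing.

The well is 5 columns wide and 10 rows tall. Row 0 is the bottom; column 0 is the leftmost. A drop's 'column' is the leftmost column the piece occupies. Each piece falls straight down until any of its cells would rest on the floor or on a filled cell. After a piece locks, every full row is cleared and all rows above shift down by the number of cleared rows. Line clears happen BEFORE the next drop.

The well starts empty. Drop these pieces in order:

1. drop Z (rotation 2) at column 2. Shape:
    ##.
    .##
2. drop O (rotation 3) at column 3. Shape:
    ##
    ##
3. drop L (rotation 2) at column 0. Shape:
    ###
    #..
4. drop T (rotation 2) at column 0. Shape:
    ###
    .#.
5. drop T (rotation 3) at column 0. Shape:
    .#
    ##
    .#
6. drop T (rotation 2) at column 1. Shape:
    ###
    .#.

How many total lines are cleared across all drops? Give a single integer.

Answer: 2

Derivation:
Drop 1: Z rot2 at col 2 lands with bottom-row=0; cleared 0 line(s) (total 0); column heights now [0 0 2 2 1], max=2
Drop 2: O rot3 at col 3 lands with bottom-row=2; cleared 0 line(s) (total 0); column heights now [0 0 2 4 4], max=4
Drop 3: L rot2 at col 0 lands with bottom-row=1; cleared 1 line(s) (total 1); column heights now [2 0 2 3 3], max=3
Drop 4: T rot2 at col 0 lands with bottom-row=1; cleared 1 line(s) (total 2); column heights now [2 2 2 2 1], max=2
Drop 5: T rot3 at col 0 lands with bottom-row=2; cleared 0 line(s) (total 2); column heights now [4 5 2 2 1], max=5
Drop 6: T rot2 at col 1 lands with bottom-row=4; cleared 0 line(s) (total 2); column heights now [4 6 6 6 1], max=6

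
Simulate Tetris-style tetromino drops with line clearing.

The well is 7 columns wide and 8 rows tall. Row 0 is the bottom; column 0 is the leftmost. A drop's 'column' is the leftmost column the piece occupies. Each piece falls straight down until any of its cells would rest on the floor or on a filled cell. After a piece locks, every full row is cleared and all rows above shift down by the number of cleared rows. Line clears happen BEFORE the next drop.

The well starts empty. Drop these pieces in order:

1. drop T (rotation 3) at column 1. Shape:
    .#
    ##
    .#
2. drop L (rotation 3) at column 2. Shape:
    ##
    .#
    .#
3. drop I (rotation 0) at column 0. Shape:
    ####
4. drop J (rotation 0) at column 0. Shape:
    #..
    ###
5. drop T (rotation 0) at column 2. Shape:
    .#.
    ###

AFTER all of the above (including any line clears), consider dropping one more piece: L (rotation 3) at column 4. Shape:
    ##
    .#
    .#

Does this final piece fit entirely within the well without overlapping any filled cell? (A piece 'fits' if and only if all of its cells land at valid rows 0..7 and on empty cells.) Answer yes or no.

Answer: yes

Derivation:
Drop 1: T rot3 at col 1 lands with bottom-row=0; cleared 0 line(s) (total 0); column heights now [0 2 3 0 0 0 0], max=3
Drop 2: L rot3 at col 2 lands with bottom-row=1; cleared 0 line(s) (total 0); column heights now [0 2 4 4 0 0 0], max=4
Drop 3: I rot0 at col 0 lands with bottom-row=4; cleared 0 line(s) (total 0); column heights now [5 5 5 5 0 0 0], max=5
Drop 4: J rot0 at col 0 lands with bottom-row=5; cleared 0 line(s) (total 0); column heights now [7 6 6 5 0 0 0], max=7
Drop 5: T rot0 at col 2 lands with bottom-row=6; cleared 0 line(s) (total 0); column heights now [7 6 7 8 7 0 0], max=8
Test piece L rot3 at col 4 (width 2): heights before test = [7 6 7 8 7 0 0]; fits = True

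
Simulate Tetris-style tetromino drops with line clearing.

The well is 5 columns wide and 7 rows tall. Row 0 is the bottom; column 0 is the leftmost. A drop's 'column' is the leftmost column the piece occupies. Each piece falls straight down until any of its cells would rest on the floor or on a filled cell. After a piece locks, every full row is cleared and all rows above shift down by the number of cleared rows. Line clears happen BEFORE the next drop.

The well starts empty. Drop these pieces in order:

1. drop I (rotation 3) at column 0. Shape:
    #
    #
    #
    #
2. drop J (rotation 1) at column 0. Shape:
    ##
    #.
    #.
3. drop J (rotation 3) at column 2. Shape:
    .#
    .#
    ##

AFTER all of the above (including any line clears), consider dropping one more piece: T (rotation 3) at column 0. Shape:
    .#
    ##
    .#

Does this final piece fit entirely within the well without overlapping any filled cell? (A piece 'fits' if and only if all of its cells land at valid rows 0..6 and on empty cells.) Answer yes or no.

Drop 1: I rot3 at col 0 lands with bottom-row=0; cleared 0 line(s) (total 0); column heights now [4 0 0 0 0], max=4
Drop 2: J rot1 at col 0 lands with bottom-row=4; cleared 0 line(s) (total 0); column heights now [7 7 0 0 0], max=7
Drop 3: J rot3 at col 2 lands with bottom-row=0; cleared 0 line(s) (total 0); column heights now [7 7 1 3 0], max=7
Test piece T rot3 at col 0 (width 2): heights before test = [7 7 1 3 0]; fits = False

Answer: no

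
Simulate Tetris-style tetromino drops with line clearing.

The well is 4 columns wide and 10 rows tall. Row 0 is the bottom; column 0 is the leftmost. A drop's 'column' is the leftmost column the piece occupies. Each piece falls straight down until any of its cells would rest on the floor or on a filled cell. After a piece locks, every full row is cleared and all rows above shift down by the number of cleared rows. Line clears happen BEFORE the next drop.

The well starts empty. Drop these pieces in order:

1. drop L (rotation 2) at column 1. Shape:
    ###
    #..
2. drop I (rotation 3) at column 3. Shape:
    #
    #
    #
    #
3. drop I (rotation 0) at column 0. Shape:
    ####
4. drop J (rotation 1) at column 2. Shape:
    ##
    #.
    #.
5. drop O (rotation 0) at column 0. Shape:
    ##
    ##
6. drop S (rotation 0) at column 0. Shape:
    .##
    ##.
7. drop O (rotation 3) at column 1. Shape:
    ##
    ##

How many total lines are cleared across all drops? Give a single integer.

Drop 1: L rot2 at col 1 lands with bottom-row=0; cleared 0 line(s) (total 0); column heights now [0 2 2 2], max=2
Drop 2: I rot3 at col 3 lands with bottom-row=2; cleared 0 line(s) (total 0); column heights now [0 2 2 6], max=6
Drop 3: I rot0 at col 0 lands with bottom-row=6; cleared 1 line(s) (total 1); column heights now [0 2 2 6], max=6
Drop 4: J rot1 at col 2 lands with bottom-row=4; cleared 0 line(s) (total 1); column heights now [0 2 7 7], max=7
Drop 5: O rot0 at col 0 lands with bottom-row=2; cleared 0 line(s) (total 1); column heights now [4 4 7 7], max=7
Drop 6: S rot0 at col 0 lands with bottom-row=6; cleared 1 line(s) (total 2); column heights now [4 7 7 6], max=7
Drop 7: O rot3 at col 1 lands with bottom-row=7; cleared 0 line(s) (total 2); column heights now [4 9 9 6], max=9

Answer: 2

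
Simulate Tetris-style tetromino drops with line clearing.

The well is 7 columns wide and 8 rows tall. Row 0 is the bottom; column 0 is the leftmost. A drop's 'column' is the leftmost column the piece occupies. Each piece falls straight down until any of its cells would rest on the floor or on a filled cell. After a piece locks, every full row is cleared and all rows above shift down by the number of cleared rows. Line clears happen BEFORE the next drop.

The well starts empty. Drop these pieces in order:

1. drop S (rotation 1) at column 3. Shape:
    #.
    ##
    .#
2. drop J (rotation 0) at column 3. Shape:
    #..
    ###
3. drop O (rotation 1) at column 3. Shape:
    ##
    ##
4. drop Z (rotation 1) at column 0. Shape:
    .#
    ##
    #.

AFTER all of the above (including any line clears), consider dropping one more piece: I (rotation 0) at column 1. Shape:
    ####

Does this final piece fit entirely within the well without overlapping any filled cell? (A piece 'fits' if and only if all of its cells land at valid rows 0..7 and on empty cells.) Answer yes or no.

Answer: yes

Derivation:
Drop 1: S rot1 at col 3 lands with bottom-row=0; cleared 0 line(s) (total 0); column heights now [0 0 0 3 2 0 0], max=3
Drop 2: J rot0 at col 3 lands with bottom-row=3; cleared 0 line(s) (total 0); column heights now [0 0 0 5 4 4 0], max=5
Drop 3: O rot1 at col 3 lands with bottom-row=5; cleared 0 line(s) (total 0); column heights now [0 0 0 7 7 4 0], max=7
Drop 4: Z rot1 at col 0 lands with bottom-row=0; cleared 0 line(s) (total 0); column heights now [2 3 0 7 7 4 0], max=7
Test piece I rot0 at col 1 (width 4): heights before test = [2 3 0 7 7 4 0]; fits = True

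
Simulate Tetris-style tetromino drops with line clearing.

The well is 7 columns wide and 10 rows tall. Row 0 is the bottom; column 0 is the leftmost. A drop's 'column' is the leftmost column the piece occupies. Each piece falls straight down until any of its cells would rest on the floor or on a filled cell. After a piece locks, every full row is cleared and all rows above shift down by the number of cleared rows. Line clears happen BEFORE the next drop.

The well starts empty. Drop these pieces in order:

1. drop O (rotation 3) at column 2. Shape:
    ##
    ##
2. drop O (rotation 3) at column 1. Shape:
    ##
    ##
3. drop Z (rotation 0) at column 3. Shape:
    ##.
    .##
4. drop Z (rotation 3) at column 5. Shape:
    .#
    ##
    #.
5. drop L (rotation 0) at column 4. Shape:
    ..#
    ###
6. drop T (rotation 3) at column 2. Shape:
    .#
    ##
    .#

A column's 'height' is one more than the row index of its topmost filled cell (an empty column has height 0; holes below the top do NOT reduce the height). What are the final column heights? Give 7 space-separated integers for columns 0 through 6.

Drop 1: O rot3 at col 2 lands with bottom-row=0; cleared 0 line(s) (total 0); column heights now [0 0 2 2 0 0 0], max=2
Drop 2: O rot3 at col 1 lands with bottom-row=2; cleared 0 line(s) (total 0); column heights now [0 4 4 2 0 0 0], max=4
Drop 3: Z rot0 at col 3 lands with bottom-row=1; cleared 0 line(s) (total 0); column heights now [0 4 4 3 3 2 0], max=4
Drop 4: Z rot3 at col 5 lands with bottom-row=2; cleared 0 line(s) (total 0); column heights now [0 4 4 3 3 4 5], max=5
Drop 5: L rot0 at col 4 lands with bottom-row=5; cleared 0 line(s) (total 0); column heights now [0 4 4 3 6 6 7], max=7
Drop 6: T rot3 at col 2 lands with bottom-row=3; cleared 0 line(s) (total 0); column heights now [0 4 5 6 6 6 7], max=7

Answer: 0 4 5 6 6 6 7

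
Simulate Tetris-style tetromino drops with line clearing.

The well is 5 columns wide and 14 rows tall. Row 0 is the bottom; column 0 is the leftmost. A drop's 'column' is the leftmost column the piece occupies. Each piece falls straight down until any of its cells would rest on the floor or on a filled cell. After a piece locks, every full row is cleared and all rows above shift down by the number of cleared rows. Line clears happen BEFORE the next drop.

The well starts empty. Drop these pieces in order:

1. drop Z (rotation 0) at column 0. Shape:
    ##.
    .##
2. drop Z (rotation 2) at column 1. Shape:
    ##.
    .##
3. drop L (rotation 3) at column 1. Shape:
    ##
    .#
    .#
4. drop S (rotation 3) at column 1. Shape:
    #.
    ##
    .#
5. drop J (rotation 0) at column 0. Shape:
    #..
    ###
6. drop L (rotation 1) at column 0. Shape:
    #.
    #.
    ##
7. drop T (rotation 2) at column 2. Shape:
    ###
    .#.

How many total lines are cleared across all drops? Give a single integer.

Drop 1: Z rot0 at col 0 lands with bottom-row=0; cleared 0 line(s) (total 0); column heights now [2 2 1 0 0], max=2
Drop 2: Z rot2 at col 1 lands with bottom-row=1; cleared 0 line(s) (total 0); column heights now [2 3 3 2 0], max=3
Drop 3: L rot3 at col 1 lands with bottom-row=3; cleared 0 line(s) (total 0); column heights now [2 6 6 2 0], max=6
Drop 4: S rot3 at col 1 lands with bottom-row=6; cleared 0 line(s) (total 0); column heights now [2 9 8 2 0], max=9
Drop 5: J rot0 at col 0 lands with bottom-row=9; cleared 0 line(s) (total 0); column heights now [11 10 10 2 0], max=11
Drop 6: L rot1 at col 0 lands with bottom-row=11; cleared 0 line(s) (total 0); column heights now [14 12 10 2 0], max=14
Drop 7: T rot2 at col 2 lands with bottom-row=9; cleared 0 line(s) (total 0); column heights now [14 12 11 11 11], max=14

Answer: 0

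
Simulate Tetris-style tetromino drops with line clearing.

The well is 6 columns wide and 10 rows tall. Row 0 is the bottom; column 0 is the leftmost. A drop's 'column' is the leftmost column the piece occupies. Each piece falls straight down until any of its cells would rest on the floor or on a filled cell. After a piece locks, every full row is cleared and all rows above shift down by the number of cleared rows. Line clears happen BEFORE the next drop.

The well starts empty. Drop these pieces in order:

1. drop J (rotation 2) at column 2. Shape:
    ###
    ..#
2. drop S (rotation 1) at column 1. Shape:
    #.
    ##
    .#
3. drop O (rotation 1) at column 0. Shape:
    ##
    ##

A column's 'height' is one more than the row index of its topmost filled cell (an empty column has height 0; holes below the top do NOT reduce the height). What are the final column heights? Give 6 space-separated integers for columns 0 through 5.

Answer: 7 7 4 2 2 0

Derivation:
Drop 1: J rot2 at col 2 lands with bottom-row=0; cleared 0 line(s) (total 0); column heights now [0 0 2 2 2 0], max=2
Drop 2: S rot1 at col 1 lands with bottom-row=2; cleared 0 line(s) (total 0); column heights now [0 5 4 2 2 0], max=5
Drop 3: O rot1 at col 0 lands with bottom-row=5; cleared 0 line(s) (total 0); column heights now [7 7 4 2 2 0], max=7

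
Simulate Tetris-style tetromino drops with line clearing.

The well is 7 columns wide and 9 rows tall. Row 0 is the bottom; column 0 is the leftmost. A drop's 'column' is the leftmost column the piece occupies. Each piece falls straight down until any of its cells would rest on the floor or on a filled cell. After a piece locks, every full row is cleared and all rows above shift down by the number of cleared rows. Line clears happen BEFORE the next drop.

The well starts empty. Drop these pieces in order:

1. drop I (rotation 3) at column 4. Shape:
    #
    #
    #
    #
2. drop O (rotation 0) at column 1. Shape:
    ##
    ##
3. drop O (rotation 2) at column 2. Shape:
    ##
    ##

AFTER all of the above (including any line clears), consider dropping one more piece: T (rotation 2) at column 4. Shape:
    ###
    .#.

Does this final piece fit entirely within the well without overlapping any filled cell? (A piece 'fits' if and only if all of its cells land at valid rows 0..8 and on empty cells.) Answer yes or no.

Drop 1: I rot3 at col 4 lands with bottom-row=0; cleared 0 line(s) (total 0); column heights now [0 0 0 0 4 0 0], max=4
Drop 2: O rot0 at col 1 lands with bottom-row=0; cleared 0 line(s) (total 0); column heights now [0 2 2 0 4 0 0], max=4
Drop 3: O rot2 at col 2 lands with bottom-row=2; cleared 0 line(s) (total 0); column heights now [0 2 4 4 4 0 0], max=4
Test piece T rot2 at col 4 (width 3): heights before test = [0 2 4 4 4 0 0]; fits = True

Answer: yes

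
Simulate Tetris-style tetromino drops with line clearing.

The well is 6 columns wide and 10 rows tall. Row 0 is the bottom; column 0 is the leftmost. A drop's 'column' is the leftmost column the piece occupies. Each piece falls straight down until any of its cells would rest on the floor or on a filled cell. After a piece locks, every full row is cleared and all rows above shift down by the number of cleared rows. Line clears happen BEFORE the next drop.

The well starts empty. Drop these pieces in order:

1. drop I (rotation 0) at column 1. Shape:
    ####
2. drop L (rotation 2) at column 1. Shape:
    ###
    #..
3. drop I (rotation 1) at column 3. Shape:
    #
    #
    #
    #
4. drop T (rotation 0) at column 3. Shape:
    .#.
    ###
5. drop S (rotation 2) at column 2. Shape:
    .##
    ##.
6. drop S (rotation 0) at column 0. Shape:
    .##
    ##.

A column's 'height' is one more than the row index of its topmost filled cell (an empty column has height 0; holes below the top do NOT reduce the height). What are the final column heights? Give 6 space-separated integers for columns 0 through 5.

Answer: 9 10 10 10 10 8

Derivation:
Drop 1: I rot0 at col 1 lands with bottom-row=0; cleared 0 line(s) (total 0); column heights now [0 1 1 1 1 0], max=1
Drop 2: L rot2 at col 1 lands with bottom-row=1; cleared 0 line(s) (total 0); column heights now [0 3 3 3 1 0], max=3
Drop 3: I rot1 at col 3 lands with bottom-row=3; cleared 0 line(s) (total 0); column heights now [0 3 3 7 1 0], max=7
Drop 4: T rot0 at col 3 lands with bottom-row=7; cleared 0 line(s) (total 0); column heights now [0 3 3 8 9 8], max=9
Drop 5: S rot2 at col 2 lands with bottom-row=8; cleared 0 line(s) (total 0); column heights now [0 3 9 10 10 8], max=10
Drop 6: S rot0 at col 0 lands with bottom-row=8; cleared 0 line(s) (total 0); column heights now [9 10 10 10 10 8], max=10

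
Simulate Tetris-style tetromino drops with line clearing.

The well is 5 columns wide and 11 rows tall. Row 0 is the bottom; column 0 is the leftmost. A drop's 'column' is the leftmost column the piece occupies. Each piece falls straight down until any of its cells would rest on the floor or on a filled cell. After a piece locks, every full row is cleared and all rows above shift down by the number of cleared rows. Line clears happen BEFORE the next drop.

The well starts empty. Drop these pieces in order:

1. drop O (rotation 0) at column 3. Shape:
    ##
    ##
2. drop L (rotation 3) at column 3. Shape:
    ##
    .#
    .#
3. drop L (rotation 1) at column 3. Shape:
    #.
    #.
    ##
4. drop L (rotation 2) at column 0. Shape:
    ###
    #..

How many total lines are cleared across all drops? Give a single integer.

Drop 1: O rot0 at col 3 lands with bottom-row=0; cleared 0 line(s) (total 0); column heights now [0 0 0 2 2], max=2
Drop 2: L rot3 at col 3 lands with bottom-row=2; cleared 0 line(s) (total 0); column heights now [0 0 0 5 5], max=5
Drop 3: L rot1 at col 3 lands with bottom-row=5; cleared 0 line(s) (total 0); column heights now [0 0 0 8 6], max=8
Drop 4: L rot2 at col 0 lands with bottom-row=0; cleared 1 line(s) (total 1); column heights now [1 0 0 7 5], max=7

Answer: 1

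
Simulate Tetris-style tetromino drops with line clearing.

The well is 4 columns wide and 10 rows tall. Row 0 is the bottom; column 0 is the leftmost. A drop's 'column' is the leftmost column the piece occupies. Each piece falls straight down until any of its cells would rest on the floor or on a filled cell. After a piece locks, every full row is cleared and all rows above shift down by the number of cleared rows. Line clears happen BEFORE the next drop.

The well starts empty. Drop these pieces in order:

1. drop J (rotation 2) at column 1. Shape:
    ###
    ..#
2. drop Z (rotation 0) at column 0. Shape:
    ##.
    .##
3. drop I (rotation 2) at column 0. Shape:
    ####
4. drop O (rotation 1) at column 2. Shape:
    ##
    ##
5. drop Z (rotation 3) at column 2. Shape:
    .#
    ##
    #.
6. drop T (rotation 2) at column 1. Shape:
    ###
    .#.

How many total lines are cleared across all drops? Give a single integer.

Answer: 2

Derivation:
Drop 1: J rot2 at col 1 lands with bottom-row=0; cleared 0 line(s) (total 0); column heights now [0 2 2 2], max=2
Drop 2: Z rot0 at col 0 lands with bottom-row=2; cleared 0 line(s) (total 0); column heights now [4 4 3 2], max=4
Drop 3: I rot2 at col 0 lands with bottom-row=4; cleared 1 line(s) (total 1); column heights now [4 4 3 2], max=4
Drop 4: O rot1 at col 2 lands with bottom-row=3; cleared 1 line(s) (total 2); column heights now [0 3 4 4], max=4
Drop 5: Z rot3 at col 2 lands with bottom-row=4; cleared 0 line(s) (total 2); column heights now [0 3 6 7], max=7
Drop 6: T rot2 at col 1 lands with bottom-row=6; cleared 0 line(s) (total 2); column heights now [0 8 8 8], max=8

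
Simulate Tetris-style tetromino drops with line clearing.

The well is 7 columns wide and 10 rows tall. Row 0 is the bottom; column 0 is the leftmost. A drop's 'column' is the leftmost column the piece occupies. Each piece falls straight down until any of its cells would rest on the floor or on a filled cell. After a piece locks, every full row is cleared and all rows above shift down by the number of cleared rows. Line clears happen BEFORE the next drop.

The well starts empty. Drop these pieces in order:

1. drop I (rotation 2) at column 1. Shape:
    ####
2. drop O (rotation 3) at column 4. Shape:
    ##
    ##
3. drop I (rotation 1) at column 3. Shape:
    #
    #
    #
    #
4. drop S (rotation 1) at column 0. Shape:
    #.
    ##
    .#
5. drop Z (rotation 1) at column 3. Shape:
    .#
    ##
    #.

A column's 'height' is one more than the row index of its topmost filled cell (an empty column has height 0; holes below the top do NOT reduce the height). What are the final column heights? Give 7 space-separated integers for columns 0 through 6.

Drop 1: I rot2 at col 1 lands with bottom-row=0; cleared 0 line(s) (total 0); column heights now [0 1 1 1 1 0 0], max=1
Drop 2: O rot3 at col 4 lands with bottom-row=1; cleared 0 line(s) (total 0); column heights now [0 1 1 1 3 3 0], max=3
Drop 3: I rot1 at col 3 lands with bottom-row=1; cleared 0 line(s) (total 0); column heights now [0 1 1 5 3 3 0], max=5
Drop 4: S rot1 at col 0 lands with bottom-row=1; cleared 0 line(s) (total 0); column heights now [4 3 1 5 3 3 0], max=5
Drop 5: Z rot1 at col 3 lands with bottom-row=5; cleared 0 line(s) (total 0); column heights now [4 3 1 7 8 3 0], max=8

Answer: 4 3 1 7 8 3 0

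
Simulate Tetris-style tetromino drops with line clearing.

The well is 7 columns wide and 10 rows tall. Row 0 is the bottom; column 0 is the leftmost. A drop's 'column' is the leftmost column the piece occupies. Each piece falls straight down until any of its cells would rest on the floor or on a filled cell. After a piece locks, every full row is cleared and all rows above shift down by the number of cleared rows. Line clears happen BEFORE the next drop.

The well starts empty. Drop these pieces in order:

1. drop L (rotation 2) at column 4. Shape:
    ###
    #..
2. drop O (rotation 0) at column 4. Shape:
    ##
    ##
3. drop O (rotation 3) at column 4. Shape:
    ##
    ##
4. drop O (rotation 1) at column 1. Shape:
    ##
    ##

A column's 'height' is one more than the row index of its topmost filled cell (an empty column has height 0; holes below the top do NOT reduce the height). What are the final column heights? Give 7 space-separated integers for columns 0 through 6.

Drop 1: L rot2 at col 4 lands with bottom-row=0; cleared 0 line(s) (total 0); column heights now [0 0 0 0 2 2 2], max=2
Drop 2: O rot0 at col 4 lands with bottom-row=2; cleared 0 line(s) (total 0); column heights now [0 0 0 0 4 4 2], max=4
Drop 3: O rot3 at col 4 lands with bottom-row=4; cleared 0 line(s) (total 0); column heights now [0 0 0 0 6 6 2], max=6
Drop 4: O rot1 at col 1 lands with bottom-row=0; cleared 0 line(s) (total 0); column heights now [0 2 2 0 6 6 2], max=6

Answer: 0 2 2 0 6 6 2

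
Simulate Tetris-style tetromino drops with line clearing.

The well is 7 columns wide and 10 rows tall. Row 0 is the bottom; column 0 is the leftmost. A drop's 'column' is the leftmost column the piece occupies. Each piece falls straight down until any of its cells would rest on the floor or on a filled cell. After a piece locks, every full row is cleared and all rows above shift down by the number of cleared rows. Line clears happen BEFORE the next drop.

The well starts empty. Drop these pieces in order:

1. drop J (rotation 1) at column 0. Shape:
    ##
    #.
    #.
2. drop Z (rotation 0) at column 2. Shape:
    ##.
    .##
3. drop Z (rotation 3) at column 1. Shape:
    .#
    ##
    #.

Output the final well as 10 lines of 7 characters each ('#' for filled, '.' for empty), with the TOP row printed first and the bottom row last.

Answer: .......
.......
.......
.......
..#....
.##....
.#.....
##.....
#.##...
#..##..

Derivation:
Drop 1: J rot1 at col 0 lands with bottom-row=0; cleared 0 line(s) (total 0); column heights now [3 3 0 0 0 0 0], max=3
Drop 2: Z rot0 at col 2 lands with bottom-row=0; cleared 0 line(s) (total 0); column heights now [3 3 2 2 1 0 0], max=3
Drop 3: Z rot3 at col 1 lands with bottom-row=3; cleared 0 line(s) (total 0); column heights now [3 5 6 2 1 0 0], max=6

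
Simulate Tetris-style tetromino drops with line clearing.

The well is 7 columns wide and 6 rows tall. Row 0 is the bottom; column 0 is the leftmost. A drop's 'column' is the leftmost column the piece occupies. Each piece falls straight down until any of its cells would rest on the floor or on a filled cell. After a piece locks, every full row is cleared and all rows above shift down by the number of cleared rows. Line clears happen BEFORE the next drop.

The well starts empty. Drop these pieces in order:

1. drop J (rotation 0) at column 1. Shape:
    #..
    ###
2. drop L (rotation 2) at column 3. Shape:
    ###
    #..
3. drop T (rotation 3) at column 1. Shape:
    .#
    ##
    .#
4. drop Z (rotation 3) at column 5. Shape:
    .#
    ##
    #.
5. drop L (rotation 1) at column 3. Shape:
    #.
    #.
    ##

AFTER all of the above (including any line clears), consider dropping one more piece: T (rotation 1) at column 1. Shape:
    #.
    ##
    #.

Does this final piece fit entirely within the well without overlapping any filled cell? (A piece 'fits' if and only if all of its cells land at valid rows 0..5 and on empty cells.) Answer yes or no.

Answer: yes

Derivation:
Drop 1: J rot0 at col 1 lands with bottom-row=0; cleared 0 line(s) (total 0); column heights now [0 2 1 1 0 0 0], max=2
Drop 2: L rot2 at col 3 lands with bottom-row=1; cleared 0 line(s) (total 0); column heights now [0 2 1 3 3 3 0], max=3
Drop 3: T rot3 at col 1 lands with bottom-row=1; cleared 0 line(s) (total 0); column heights now [0 3 4 3 3 3 0], max=4
Drop 4: Z rot3 at col 5 lands with bottom-row=3; cleared 0 line(s) (total 0); column heights now [0 3 4 3 3 5 6], max=6
Drop 5: L rot1 at col 3 lands with bottom-row=3; cleared 0 line(s) (total 0); column heights now [0 3 4 6 4 5 6], max=6
Test piece T rot1 at col 1 (width 2): heights before test = [0 3 4 6 4 5 6]; fits = True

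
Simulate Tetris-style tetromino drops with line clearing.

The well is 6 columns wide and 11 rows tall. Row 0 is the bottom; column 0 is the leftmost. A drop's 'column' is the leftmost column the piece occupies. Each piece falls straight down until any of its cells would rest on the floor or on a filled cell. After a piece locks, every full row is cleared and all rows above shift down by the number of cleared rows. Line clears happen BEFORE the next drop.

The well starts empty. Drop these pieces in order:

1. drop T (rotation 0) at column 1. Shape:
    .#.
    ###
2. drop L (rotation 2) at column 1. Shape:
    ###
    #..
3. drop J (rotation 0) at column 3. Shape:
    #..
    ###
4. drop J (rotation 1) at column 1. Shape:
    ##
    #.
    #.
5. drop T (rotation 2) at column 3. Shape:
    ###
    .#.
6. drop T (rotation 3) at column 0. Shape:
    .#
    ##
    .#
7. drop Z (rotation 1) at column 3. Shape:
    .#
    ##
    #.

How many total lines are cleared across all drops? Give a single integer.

Drop 1: T rot0 at col 1 lands with bottom-row=0; cleared 0 line(s) (total 0); column heights now [0 1 2 1 0 0], max=2
Drop 2: L rot2 at col 1 lands with bottom-row=1; cleared 0 line(s) (total 0); column heights now [0 3 3 3 0 0], max=3
Drop 3: J rot0 at col 3 lands with bottom-row=3; cleared 0 line(s) (total 0); column heights now [0 3 3 5 4 4], max=5
Drop 4: J rot1 at col 1 lands with bottom-row=3; cleared 0 line(s) (total 0); column heights now [0 6 6 5 4 4], max=6
Drop 5: T rot2 at col 3 lands with bottom-row=4; cleared 0 line(s) (total 0); column heights now [0 6 6 6 6 6], max=6
Drop 6: T rot3 at col 0 lands with bottom-row=6; cleared 0 line(s) (total 0); column heights now [8 9 6 6 6 6], max=9
Drop 7: Z rot1 at col 3 lands with bottom-row=6; cleared 0 line(s) (total 0); column heights now [8 9 6 8 9 6], max=9

Answer: 0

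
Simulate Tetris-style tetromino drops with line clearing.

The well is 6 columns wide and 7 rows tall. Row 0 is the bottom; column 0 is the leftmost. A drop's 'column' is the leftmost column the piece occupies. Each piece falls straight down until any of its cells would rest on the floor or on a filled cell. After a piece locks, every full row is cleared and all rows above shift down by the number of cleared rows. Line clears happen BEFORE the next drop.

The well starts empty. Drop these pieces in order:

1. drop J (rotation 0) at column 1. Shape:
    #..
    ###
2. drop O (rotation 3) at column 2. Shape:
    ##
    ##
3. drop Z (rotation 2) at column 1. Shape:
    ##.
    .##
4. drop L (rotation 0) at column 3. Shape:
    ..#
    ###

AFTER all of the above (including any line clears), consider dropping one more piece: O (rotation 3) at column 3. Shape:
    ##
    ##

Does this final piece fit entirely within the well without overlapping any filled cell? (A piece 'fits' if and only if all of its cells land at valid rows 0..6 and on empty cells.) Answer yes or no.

Answer: yes

Derivation:
Drop 1: J rot0 at col 1 lands with bottom-row=0; cleared 0 line(s) (total 0); column heights now [0 2 1 1 0 0], max=2
Drop 2: O rot3 at col 2 lands with bottom-row=1; cleared 0 line(s) (total 0); column heights now [0 2 3 3 0 0], max=3
Drop 3: Z rot2 at col 1 lands with bottom-row=3; cleared 0 line(s) (total 0); column heights now [0 5 5 4 0 0], max=5
Drop 4: L rot0 at col 3 lands with bottom-row=4; cleared 0 line(s) (total 0); column heights now [0 5 5 5 5 6], max=6
Test piece O rot3 at col 3 (width 2): heights before test = [0 5 5 5 5 6]; fits = True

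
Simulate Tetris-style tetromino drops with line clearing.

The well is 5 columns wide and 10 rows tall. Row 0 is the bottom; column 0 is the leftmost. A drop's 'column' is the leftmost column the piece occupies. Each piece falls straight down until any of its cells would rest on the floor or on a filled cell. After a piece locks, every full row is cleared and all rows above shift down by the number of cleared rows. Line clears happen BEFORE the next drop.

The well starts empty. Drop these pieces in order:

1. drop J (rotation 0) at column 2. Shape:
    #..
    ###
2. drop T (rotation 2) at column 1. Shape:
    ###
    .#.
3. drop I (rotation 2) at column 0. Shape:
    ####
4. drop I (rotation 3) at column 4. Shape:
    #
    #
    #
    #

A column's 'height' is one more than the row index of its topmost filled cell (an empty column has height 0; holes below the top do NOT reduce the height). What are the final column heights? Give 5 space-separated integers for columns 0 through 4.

Drop 1: J rot0 at col 2 lands with bottom-row=0; cleared 0 line(s) (total 0); column heights now [0 0 2 1 1], max=2
Drop 2: T rot2 at col 1 lands with bottom-row=2; cleared 0 line(s) (total 0); column heights now [0 4 4 4 1], max=4
Drop 3: I rot2 at col 0 lands with bottom-row=4; cleared 0 line(s) (total 0); column heights now [5 5 5 5 1], max=5
Drop 4: I rot3 at col 4 lands with bottom-row=1; cleared 1 line(s) (total 1); column heights now [0 4 4 4 4], max=4

Answer: 0 4 4 4 4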